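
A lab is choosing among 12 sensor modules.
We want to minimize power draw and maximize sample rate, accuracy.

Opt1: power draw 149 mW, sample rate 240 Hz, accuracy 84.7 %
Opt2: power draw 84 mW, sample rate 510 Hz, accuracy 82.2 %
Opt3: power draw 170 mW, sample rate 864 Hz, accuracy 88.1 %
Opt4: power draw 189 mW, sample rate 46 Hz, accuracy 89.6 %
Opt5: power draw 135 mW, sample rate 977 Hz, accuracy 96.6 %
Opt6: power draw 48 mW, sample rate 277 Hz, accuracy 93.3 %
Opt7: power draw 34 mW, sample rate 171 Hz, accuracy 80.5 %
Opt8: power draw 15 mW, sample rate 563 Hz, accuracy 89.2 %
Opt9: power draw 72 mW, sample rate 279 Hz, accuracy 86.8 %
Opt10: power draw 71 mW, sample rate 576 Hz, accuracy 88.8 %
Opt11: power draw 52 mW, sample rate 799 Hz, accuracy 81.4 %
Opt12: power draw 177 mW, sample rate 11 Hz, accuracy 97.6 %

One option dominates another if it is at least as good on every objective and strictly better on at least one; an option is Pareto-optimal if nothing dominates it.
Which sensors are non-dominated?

Opt5, Opt6, Opt8, Opt10, Opt11, Opt12

Opt1: dominated by Opt5 (power draw 135≤149, sample rate 977≥240, accuracy 96.6≥84.7).
Opt2: dominated by Opt8 (power draw 15≤84, sample rate 563≥510, accuracy 89.2≥82.2).
Opt3: dominated by Opt5 (power draw 135≤170, sample rate 977≥864, accuracy 96.6≥88.1).
Opt4: dominated by Opt5 (power draw 135≤189, sample rate 977≥46, accuracy 96.6≥89.6).
Opt5: not dominated (best sample rate).
Opt6: not dominated.
Opt7: dominated by Opt8 (power draw 15≤34, sample rate 563≥171, accuracy 89.2≥80.5).
Opt8: not dominated (best power draw).
Opt9: dominated by Opt8 (power draw 15≤72, sample rate 563≥279, accuracy 89.2≥86.8).
Opt10: not dominated.
Opt11: not dominated.
Opt12: not dominated (best accuracy).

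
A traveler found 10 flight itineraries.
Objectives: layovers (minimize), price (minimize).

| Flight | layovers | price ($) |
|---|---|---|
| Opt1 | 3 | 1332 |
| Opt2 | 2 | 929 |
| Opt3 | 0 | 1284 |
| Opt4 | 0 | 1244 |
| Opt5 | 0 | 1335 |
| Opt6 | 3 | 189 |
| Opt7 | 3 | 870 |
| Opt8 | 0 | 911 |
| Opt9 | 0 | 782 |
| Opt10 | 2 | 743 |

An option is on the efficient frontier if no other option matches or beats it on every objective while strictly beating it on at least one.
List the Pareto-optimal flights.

Opt6, Opt9, Opt10

Opt1: dominated by Opt2 (layovers 2≤3, price 929≤1332).
Opt2: dominated by Opt8 (layovers 0≤2, price 911≤929).
Opt3: dominated by Opt4 (layovers 0≤0, price 1244≤1284).
Opt4: dominated by Opt8 (layovers 0≤0, price 911≤1244).
Opt5: dominated by Opt3 (layovers 0≤0, price 1284≤1335).
Opt6: not dominated (best price).
Opt7: dominated by Opt6 (layovers 3≤3, price 189≤870).
Opt8: dominated by Opt9 (layovers 0≤0, price 782≤911).
Opt9: not dominated.
Opt10: not dominated.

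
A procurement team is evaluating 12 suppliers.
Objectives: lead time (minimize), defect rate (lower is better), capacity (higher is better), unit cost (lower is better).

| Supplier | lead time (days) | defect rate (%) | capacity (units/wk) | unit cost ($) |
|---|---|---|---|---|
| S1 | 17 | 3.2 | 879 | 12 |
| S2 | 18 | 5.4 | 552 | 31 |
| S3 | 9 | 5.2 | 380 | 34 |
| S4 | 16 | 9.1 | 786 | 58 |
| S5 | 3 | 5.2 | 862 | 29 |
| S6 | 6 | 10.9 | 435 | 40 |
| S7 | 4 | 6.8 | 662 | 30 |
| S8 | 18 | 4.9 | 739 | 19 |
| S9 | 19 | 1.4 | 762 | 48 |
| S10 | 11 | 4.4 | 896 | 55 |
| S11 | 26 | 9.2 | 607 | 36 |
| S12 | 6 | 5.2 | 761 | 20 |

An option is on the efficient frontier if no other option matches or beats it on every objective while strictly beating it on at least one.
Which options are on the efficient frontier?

S1, S5, S9, S10, S12

S1: not dominated (best unit cost).
S2: dominated by S1 (lead time 17≤18, defect rate 3.2≤5.4, capacity 879≥552, unit cost 12≤31).
S3: dominated by S5 (lead time 3≤9, defect rate 5.2≤5.2, capacity 862≥380, unit cost 29≤34).
S4: dominated by S5 (lead time 3≤16, defect rate 5.2≤9.1, capacity 862≥786, unit cost 29≤58).
S5: not dominated (best lead time).
S6: dominated by S5 (lead time 3≤6, defect rate 5.2≤10.9, capacity 862≥435, unit cost 29≤40).
S7: dominated by S5 (lead time 3≤4, defect rate 5.2≤6.8, capacity 862≥662, unit cost 29≤30).
S8: dominated by S1 (lead time 17≤18, defect rate 3.2≤4.9, capacity 879≥739, unit cost 12≤19).
S9: not dominated (best defect rate).
S10: not dominated (best capacity).
S11: dominated by S1 (lead time 17≤26, defect rate 3.2≤9.2, capacity 879≥607, unit cost 12≤36).
S12: not dominated.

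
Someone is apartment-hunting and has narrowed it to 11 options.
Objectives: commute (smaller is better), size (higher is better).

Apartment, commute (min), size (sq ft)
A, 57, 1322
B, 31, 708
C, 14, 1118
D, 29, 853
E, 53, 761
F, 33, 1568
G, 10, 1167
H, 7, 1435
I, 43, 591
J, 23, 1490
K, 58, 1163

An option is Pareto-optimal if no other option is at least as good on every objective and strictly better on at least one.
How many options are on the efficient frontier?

3

A: dominated by F (commute 33≤57, size 1568≥1322).
B: dominated by C (commute 14≤31, size 1118≥708).
C: dominated by G (commute 10≤14, size 1167≥1118).
D: dominated by C (commute 14≤29, size 1118≥853).
E: dominated by C (commute 14≤53, size 1118≥761).
F: not dominated (best size).
G: dominated by H (commute 7≤10, size 1435≥1167).
H: not dominated (best commute).
I: dominated by B (commute 31≤43, size 708≥591).
J: not dominated.
K: dominated by A (commute 57≤58, size 1322≥1163).
Pareto-optimal: F, H, J → 3.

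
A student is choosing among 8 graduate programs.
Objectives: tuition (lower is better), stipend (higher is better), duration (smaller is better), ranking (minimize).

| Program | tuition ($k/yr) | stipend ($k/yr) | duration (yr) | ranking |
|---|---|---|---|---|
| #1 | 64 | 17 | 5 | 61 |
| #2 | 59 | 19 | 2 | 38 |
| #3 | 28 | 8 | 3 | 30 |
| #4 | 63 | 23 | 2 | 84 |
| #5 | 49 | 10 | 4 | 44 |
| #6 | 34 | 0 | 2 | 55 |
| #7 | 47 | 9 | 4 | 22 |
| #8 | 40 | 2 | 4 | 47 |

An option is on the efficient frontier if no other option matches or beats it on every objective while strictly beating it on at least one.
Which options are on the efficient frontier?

#2, #3, #4, #5, #6, #7

#1: dominated by #2 (tuition 59≤64, stipend 19≥17, duration 2≤5, ranking 38≤61).
#2: not dominated.
#3: not dominated (best tuition).
#4: not dominated (best stipend).
#5: not dominated.
#6: not dominated.
#7: not dominated (best ranking).
#8: dominated by #3 (tuition 28≤40, stipend 8≥2, duration 3≤4, ranking 30≤47).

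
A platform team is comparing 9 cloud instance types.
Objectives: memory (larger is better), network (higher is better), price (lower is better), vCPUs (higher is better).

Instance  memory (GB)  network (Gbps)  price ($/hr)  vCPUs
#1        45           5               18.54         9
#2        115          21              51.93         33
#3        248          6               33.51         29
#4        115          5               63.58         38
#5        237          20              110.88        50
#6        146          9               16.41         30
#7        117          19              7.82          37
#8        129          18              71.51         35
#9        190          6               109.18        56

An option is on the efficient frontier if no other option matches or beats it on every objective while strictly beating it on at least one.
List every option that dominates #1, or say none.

#6: memory 146≥45, network 9≥5, price 16.41≤18.54, vCPUs 30≥9 — dominates #1.
#7: memory 117≥45, network 19≥5, price 7.82≤18.54, vCPUs 37≥9 — dominates #1.
Others (#2, #3, #4, #5, #8, #9) are each worse than #1 on at least one objective.

#6, #7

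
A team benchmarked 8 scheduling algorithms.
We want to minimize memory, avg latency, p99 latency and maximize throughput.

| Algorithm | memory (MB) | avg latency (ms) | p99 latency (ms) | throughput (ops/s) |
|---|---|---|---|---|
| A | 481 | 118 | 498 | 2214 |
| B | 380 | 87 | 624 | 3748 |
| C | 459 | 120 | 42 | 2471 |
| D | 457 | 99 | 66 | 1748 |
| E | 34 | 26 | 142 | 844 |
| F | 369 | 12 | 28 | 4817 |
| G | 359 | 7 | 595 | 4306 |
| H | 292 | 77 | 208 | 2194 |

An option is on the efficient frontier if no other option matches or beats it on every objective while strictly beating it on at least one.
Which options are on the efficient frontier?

E, F, G, H

A: dominated by F (memory 369≤481, avg latency 12≤118, p99 latency 28≤498, throughput 4817≥2214).
B: dominated by F (memory 369≤380, avg latency 12≤87, p99 latency 28≤624, throughput 4817≥3748).
C: dominated by F (memory 369≤459, avg latency 12≤120, p99 latency 28≤42, throughput 4817≥2471).
D: dominated by F (memory 369≤457, avg latency 12≤99, p99 latency 28≤66, throughput 4817≥1748).
E: not dominated (best memory).
F: not dominated (best p99 latency).
G: not dominated (best avg latency).
H: not dominated.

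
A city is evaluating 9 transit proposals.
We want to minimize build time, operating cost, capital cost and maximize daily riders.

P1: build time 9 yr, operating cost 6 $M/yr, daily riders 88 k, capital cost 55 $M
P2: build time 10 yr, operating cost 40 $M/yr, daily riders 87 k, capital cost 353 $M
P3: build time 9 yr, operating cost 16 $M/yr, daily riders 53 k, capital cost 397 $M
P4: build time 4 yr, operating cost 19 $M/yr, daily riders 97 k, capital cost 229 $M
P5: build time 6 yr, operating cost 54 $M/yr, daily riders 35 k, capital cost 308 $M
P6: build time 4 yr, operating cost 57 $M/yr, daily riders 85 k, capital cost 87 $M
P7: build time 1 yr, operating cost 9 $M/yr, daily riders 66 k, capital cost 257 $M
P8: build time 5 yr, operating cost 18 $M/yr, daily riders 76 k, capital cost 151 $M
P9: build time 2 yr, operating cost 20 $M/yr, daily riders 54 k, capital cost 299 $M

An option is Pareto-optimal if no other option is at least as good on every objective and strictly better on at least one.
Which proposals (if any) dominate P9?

P7

P7: build time 1≤2, operating cost 9≤20, daily riders 66≥54, capital cost 257≤299 — dominates P9.
Others (P1, P2, P3, P4, P5, P6, P8) are each worse than P9 on at least one objective.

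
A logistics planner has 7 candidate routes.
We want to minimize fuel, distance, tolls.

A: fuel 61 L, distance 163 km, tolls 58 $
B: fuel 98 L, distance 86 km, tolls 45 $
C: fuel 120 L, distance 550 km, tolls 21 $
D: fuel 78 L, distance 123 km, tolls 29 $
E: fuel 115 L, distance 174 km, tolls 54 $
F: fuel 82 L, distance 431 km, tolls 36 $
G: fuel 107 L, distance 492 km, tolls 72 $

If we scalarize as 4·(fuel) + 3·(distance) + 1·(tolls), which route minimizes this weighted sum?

A: 4·61 + 3·163 + 1·58 = 791
B: 4·98 + 3·86 + 1·45 = 695
C: 4·120 + 3·550 + 1·21 = 2151
D: 4·78 + 3·123 + 1·29 = 710
E: 4·115 + 3·174 + 1·54 = 1036
F: 4·82 + 3·431 + 1·36 = 1657
G: 4·107 + 3·492 + 1·72 = 1976
Lowest: B at 695.

B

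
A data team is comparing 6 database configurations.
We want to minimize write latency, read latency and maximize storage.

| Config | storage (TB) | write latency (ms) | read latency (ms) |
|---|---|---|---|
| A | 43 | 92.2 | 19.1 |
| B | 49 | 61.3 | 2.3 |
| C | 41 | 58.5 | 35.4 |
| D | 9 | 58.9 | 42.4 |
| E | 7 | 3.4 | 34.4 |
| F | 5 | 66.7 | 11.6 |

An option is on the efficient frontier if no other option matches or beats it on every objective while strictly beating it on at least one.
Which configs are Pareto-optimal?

A: dominated by B (storage 49≥43, write latency 61.3≤92.2, read latency 2.3≤19.1).
B: not dominated (best storage).
C: not dominated.
D: dominated by C (storage 41≥9, write latency 58.5≤58.9, read latency 35.4≤42.4).
E: not dominated (best write latency).
F: dominated by B (storage 49≥5, write latency 61.3≤66.7, read latency 2.3≤11.6).

B, C, E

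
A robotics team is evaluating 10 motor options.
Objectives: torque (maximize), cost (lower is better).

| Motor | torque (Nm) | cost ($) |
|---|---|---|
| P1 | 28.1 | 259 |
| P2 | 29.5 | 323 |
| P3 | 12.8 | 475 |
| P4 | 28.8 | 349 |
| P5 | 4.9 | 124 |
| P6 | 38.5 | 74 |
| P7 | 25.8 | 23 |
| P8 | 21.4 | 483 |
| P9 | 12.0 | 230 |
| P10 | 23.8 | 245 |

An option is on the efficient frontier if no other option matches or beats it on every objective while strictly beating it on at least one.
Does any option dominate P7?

No

P1: worse on cost (259 vs 23).
P2: worse on cost (323 vs 23).
P3: worse on torque (12.8 vs 25.8).
P4: worse on cost (349 vs 23).
P5: worse on torque (4.9 vs 25.8).
P6: worse on cost (74 vs 23).
P8: worse on torque (21.4 vs 25.8).
P9: worse on torque (12.0 vs 25.8).
P10: worse on torque (23.8 vs 25.8).
No option is at least as good as P7 on every objective and strictly better on one.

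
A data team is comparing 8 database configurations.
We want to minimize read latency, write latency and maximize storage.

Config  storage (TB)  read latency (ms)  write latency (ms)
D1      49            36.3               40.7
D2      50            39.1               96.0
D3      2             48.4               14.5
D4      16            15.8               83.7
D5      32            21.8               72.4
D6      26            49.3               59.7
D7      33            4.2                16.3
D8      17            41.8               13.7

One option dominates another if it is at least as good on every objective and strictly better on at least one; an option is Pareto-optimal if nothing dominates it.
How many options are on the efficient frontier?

D1: not dominated.
D2: not dominated (best storage).
D3: dominated by D8 (storage 17≥2, read latency 41.8≤48.4, write latency 13.7≤14.5).
D4: dominated by D7 (storage 33≥16, read latency 4.2≤15.8, write latency 16.3≤83.7).
D5: dominated by D7 (storage 33≥32, read latency 4.2≤21.8, write latency 16.3≤72.4).
D6: dominated by D1 (storage 49≥26, read latency 36.3≤49.3, write latency 40.7≤59.7).
D7: not dominated (best read latency).
D8: not dominated (best write latency).
Pareto-optimal: D1, D2, D7, D8 → 4.

4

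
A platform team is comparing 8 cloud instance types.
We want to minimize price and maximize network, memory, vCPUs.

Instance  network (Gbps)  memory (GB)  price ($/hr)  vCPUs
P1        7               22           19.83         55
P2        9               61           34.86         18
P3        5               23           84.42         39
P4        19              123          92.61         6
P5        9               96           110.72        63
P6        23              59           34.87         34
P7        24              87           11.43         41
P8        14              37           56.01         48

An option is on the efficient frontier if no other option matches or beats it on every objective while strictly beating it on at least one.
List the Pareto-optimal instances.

P1, P4, P5, P7, P8

P1: not dominated.
P2: dominated by P7 (network 24≥9, memory 87≥61, price 11.43≤34.86, vCPUs 41≥18).
P3: dominated by P7 (network 24≥5, memory 87≥23, price 11.43≤84.42, vCPUs 41≥39).
P4: not dominated (best memory).
P5: not dominated (best vCPUs).
P6: dominated by P7 (network 24≥23, memory 87≥59, price 11.43≤34.87, vCPUs 41≥34).
P7: not dominated (best network).
P8: not dominated.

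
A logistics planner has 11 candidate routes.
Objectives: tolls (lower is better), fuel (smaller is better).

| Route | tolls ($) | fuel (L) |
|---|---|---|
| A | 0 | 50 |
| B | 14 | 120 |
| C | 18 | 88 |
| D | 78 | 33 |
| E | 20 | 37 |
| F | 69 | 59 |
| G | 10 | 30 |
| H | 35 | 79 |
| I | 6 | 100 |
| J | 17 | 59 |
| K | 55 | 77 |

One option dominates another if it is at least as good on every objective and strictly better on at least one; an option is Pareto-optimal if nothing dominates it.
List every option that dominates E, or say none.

G: tolls 10≤20, fuel 30≤37 — dominates E.
Others (A, B, C, D, F, H, I, J, K) are each worse than E on at least one objective.

G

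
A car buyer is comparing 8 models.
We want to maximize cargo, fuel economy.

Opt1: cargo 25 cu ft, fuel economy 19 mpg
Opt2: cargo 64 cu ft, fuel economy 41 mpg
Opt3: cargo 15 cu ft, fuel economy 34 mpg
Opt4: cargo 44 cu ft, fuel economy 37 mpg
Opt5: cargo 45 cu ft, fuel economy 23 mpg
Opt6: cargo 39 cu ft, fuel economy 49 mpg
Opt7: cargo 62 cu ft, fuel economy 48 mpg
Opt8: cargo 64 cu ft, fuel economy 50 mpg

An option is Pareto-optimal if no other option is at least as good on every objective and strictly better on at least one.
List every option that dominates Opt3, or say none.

Opt2, Opt4, Opt6, Opt7, Opt8

Opt2: cargo 64≥15, fuel economy 41≥34 — dominates Opt3.
Opt4: cargo 44≥15, fuel economy 37≥34 — dominates Opt3.
Opt6: cargo 39≥15, fuel economy 49≥34 — dominates Opt3.
Opt7: cargo 62≥15, fuel economy 48≥34 — dominates Opt3.
Opt8: cargo 64≥15, fuel economy 50≥34 — dominates Opt3.
Others (Opt1, Opt5) are each worse than Opt3 on at least one objective.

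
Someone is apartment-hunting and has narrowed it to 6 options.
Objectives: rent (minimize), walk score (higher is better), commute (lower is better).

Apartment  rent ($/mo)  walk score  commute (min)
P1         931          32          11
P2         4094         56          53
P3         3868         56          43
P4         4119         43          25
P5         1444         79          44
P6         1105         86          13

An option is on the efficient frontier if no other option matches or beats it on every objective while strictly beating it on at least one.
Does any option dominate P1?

No

P2: worse on rent (4094 vs 931).
P3: worse on rent (3868 vs 931).
P4: worse on rent (4119 vs 931).
P5: worse on rent (1444 vs 931).
P6: worse on rent (1105 vs 931).
No option is at least as good as P1 on every objective and strictly better on one.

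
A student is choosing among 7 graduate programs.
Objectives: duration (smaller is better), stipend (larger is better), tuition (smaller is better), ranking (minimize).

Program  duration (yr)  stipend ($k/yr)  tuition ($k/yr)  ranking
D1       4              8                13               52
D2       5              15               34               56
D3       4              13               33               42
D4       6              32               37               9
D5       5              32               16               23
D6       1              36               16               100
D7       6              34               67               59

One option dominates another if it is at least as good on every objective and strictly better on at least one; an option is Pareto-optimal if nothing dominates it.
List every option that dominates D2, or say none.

D5

D5: duration 5≤5, stipend 32≥15, tuition 16≤34, ranking 23≤56 — dominates D2.
Others (D1, D3, D4, D6, D7) are each worse than D2 on at least one objective.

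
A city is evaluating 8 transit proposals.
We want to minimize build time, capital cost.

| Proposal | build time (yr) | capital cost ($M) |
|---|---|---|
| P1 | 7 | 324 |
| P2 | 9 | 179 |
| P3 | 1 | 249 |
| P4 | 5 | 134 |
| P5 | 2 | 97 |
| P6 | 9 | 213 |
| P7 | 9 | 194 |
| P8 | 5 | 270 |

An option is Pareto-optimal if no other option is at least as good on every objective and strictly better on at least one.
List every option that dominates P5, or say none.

P1: worse on build time (7 vs 2).
P2: worse on build time (9 vs 2).
P3: worse on capital cost (249 vs 97).
P4: worse on build time (5 vs 2).
P6: worse on build time (9 vs 2).
P7: worse on build time (9 vs 2).
P8: worse on build time (5 vs 2).
No option dominates P5.

none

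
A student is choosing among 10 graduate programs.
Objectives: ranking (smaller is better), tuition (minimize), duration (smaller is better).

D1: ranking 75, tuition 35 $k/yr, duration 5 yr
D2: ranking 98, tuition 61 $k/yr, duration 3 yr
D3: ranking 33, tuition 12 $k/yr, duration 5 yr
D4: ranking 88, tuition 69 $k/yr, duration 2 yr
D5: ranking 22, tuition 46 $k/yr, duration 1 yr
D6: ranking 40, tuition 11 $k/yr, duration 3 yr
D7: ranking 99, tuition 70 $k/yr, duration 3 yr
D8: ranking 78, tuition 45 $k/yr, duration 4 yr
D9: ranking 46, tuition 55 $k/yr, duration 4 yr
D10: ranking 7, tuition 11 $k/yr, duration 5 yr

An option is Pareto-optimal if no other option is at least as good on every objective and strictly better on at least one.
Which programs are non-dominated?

D5, D6, D10

D1: dominated by D3 (ranking 33≤75, tuition 12≤35, duration 5≤5).
D2: dominated by D5 (ranking 22≤98, tuition 46≤61, duration 1≤3).
D3: dominated by D10 (ranking 7≤33, tuition 11≤12, duration 5≤5).
D4: dominated by D5 (ranking 22≤88, tuition 46≤69, duration 1≤2).
D5: not dominated (best duration).
D6: not dominated.
D7: dominated by D2 (ranking 98≤99, tuition 61≤70, duration 3≤3).
D8: dominated by D6 (ranking 40≤78, tuition 11≤45, duration 3≤4).
D9: dominated by D5 (ranking 22≤46, tuition 46≤55, duration 1≤4).
D10: not dominated (best ranking).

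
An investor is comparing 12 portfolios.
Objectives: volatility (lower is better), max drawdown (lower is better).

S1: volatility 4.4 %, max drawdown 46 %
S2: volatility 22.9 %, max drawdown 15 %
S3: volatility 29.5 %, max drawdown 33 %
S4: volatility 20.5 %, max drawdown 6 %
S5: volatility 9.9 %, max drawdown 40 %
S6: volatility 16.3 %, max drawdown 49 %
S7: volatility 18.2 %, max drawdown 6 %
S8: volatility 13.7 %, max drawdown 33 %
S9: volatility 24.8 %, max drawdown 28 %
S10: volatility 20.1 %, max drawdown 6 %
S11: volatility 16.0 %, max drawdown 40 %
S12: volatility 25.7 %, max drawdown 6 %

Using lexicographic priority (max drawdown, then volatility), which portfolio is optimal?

First minimize max drawdown: best is 6, kept {S4, S7, S10, S12}.
Then minimize volatility: best is 18.2, kept {S7}.

S7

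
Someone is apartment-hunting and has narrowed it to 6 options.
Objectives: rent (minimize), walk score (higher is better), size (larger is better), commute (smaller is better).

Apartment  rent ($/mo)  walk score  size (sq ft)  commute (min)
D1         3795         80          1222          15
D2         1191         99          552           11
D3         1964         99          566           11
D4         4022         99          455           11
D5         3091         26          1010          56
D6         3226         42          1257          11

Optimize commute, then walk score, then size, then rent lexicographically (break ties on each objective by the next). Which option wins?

First minimize commute: best is 11, kept {D2, D3, D4, D6}.
Then maximize walk score: best is 99, kept {D2, D3, D4}.
Then maximize size: best is 566, kept {D3}.

D3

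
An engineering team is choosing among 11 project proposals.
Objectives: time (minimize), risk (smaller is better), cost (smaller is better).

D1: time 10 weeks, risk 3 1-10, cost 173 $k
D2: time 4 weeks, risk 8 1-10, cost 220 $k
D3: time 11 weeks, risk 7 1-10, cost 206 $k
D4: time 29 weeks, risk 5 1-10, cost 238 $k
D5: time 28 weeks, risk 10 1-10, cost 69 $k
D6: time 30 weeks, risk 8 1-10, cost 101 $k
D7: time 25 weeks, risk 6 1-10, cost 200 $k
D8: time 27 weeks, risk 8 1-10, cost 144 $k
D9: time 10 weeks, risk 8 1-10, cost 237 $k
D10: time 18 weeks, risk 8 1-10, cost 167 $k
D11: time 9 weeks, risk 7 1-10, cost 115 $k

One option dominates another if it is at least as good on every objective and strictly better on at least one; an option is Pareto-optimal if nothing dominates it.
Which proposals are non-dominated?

D1, D2, D5, D6, D11

D1: not dominated (best risk).
D2: not dominated (best time).
D3: dominated by D1 (time 10≤11, risk 3≤7, cost 173≤206).
D4: dominated by D1 (time 10≤29, risk 3≤5, cost 173≤238).
D5: not dominated (best cost).
D6: not dominated.
D7: dominated by D1 (time 10≤25, risk 3≤6, cost 173≤200).
D8: dominated by D11 (time 9≤27, risk 7≤8, cost 115≤144).
D9: dominated by D1 (time 10≤10, risk 3≤8, cost 173≤237).
D10: dominated by D11 (time 9≤18, risk 7≤8, cost 115≤167).
D11: not dominated.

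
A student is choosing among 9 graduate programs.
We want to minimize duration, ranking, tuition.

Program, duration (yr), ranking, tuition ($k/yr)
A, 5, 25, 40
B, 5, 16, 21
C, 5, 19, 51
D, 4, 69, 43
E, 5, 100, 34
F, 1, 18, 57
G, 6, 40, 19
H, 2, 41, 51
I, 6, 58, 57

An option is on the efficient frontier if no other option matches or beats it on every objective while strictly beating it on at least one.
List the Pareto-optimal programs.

B, D, F, G, H

A: dominated by B (duration 5≤5, ranking 16≤25, tuition 21≤40).
B: not dominated (best ranking).
C: dominated by B (duration 5≤5, ranking 16≤19, tuition 21≤51).
D: not dominated.
E: dominated by B (duration 5≤5, ranking 16≤100, tuition 21≤34).
F: not dominated (best duration).
G: not dominated (best tuition).
H: not dominated.
I: dominated by A (duration 5≤6, ranking 25≤58, tuition 40≤57).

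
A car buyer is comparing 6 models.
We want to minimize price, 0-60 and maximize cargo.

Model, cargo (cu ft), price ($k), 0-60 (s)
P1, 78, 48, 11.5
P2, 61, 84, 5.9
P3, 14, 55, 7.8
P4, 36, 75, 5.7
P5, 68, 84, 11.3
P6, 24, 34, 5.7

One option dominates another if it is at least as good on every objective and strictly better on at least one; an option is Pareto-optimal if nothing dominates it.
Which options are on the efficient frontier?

P1: not dominated (best cargo).
P2: not dominated.
P3: dominated by P6 (cargo 24≥14, price 34≤55, 0-60 5.7≤7.8).
P4: not dominated.
P5: not dominated.
P6: not dominated (best price).

P1, P2, P4, P5, P6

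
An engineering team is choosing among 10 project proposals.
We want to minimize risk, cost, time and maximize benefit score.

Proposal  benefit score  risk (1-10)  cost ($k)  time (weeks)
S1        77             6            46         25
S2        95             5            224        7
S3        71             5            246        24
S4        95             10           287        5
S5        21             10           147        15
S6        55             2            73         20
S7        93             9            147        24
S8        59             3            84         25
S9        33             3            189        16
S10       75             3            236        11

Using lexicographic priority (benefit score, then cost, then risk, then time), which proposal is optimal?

First maximize benefit score: best is 95, kept {S2, S4}.
Then minimize cost: best is 224, kept {S2}.

S2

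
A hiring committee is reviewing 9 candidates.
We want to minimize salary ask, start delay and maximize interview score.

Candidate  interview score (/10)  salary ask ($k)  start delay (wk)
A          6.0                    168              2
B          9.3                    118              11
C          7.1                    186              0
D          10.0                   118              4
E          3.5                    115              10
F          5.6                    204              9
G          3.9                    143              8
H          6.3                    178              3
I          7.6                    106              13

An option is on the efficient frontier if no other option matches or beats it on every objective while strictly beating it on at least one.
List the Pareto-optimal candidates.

A: not dominated.
B: dominated by D (interview score 10.0≥9.3, salary ask 118≤118, start delay 4≤11).
C: not dominated (best start delay).
D: not dominated (best interview score).
E: not dominated.
F: dominated by A (interview score 6.0≥5.6, salary ask 168≤204, start delay 2≤9).
G: dominated by D (interview score 10.0≥3.9, salary ask 118≤143, start delay 4≤8).
H: not dominated.
I: not dominated (best salary ask).

A, C, D, E, H, I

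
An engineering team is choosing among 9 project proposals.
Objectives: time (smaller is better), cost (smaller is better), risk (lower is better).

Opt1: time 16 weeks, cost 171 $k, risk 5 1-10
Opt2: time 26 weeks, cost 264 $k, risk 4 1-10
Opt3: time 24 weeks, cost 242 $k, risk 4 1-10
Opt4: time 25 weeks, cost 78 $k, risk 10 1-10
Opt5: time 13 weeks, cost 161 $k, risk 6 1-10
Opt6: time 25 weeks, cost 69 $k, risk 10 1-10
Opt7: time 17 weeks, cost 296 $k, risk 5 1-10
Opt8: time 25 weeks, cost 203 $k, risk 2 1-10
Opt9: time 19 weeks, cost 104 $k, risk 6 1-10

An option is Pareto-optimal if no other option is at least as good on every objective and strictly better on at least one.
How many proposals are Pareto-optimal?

Opt1: not dominated.
Opt2: dominated by Opt3 (time 24≤26, cost 242≤264, risk 4≤4).
Opt3: not dominated.
Opt4: dominated by Opt6 (time 25≤25, cost 69≤78, risk 10≤10).
Opt5: not dominated (best time).
Opt6: not dominated (best cost).
Opt7: dominated by Opt1 (time 16≤17, cost 171≤296, risk 5≤5).
Opt8: not dominated (best risk).
Opt9: not dominated.
Pareto-optimal: Opt1, Opt3, Opt5, Opt6, Opt8, Opt9 → 6.

6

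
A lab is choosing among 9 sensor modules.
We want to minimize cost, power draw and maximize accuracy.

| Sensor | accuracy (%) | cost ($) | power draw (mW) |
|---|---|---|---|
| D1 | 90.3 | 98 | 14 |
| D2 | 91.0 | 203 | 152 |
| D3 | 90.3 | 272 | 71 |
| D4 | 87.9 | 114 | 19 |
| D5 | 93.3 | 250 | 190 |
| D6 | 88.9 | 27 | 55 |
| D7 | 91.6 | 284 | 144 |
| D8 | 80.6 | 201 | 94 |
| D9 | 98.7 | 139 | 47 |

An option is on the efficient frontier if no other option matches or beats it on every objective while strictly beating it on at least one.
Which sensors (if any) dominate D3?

D1, D9

D1: accuracy 90.3≥90.3, cost 98≤272, power draw 14≤71 — dominates D3.
D9: accuracy 98.7≥90.3, cost 139≤272, power draw 47≤71 — dominates D3.
Others (D2, D4, D5, D6, D7, D8) are each worse than D3 on at least one objective.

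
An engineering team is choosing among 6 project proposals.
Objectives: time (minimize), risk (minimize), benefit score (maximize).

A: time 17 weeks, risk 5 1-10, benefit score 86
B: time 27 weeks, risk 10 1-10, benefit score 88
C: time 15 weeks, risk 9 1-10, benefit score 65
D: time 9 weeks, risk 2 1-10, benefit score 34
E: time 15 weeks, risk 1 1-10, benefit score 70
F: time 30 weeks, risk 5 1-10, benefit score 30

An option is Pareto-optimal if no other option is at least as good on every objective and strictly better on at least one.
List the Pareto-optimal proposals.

A: not dominated.
B: not dominated (best benefit score).
C: dominated by E (time 15≤15, risk 1≤9, benefit score 70≥65).
D: not dominated (best time).
E: not dominated (best risk).
F: dominated by A (time 17≤30, risk 5≤5, benefit score 86≥30).

A, B, D, E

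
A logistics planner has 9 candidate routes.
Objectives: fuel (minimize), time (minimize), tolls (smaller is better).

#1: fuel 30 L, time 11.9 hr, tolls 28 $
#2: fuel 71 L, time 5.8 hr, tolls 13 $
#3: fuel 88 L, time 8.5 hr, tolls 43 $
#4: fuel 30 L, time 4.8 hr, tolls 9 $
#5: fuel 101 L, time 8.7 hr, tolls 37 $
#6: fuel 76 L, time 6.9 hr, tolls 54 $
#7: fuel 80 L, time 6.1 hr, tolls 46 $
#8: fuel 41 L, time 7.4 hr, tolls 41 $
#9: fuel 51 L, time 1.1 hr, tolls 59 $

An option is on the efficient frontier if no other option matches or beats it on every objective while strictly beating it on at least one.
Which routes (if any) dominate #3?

#2: fuel 71≤88, time 5.8≤8.5, tolls 13≤43 — dominates #3.
#4: fuel 30≤88, time 4.8≤8.5, tolls 9≤43 — dominates #3.
#8: fuel 41≤88, time 7.4≤8.5, tolls 41≤43 — dominates #3.
Others (#1, #5, #6, #7, #9) are each worse than #3 on at least one objective.

#2, #4, #8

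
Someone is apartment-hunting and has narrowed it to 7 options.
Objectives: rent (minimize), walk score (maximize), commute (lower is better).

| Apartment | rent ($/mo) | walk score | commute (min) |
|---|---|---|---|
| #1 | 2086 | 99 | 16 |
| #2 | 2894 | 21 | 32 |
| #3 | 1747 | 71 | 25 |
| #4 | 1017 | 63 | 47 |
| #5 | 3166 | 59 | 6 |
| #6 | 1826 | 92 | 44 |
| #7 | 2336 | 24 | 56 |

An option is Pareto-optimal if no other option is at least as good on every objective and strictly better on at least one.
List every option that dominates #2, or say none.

#1: rent 2086≤2894, walk score 99≥21, commute 16≤32 — dominates #2.
#3: rent 1747≤2894, walk score 71≥21, commute 25≤32 — dominates #2.
Others (#4, #5, #6, #7) are each worse than #2 on at least one objective.

#1, #3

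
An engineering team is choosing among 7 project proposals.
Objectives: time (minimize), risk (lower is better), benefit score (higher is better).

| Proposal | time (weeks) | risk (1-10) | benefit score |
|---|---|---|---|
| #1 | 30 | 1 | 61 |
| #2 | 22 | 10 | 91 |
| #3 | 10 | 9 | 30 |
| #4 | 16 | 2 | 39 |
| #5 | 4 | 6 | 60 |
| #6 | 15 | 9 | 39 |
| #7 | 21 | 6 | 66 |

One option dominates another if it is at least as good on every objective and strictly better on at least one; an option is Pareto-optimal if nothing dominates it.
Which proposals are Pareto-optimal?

#1: not dominated (best risk).
#2: not dominated (best benefit score).
#3: dominated by #5 (time 4≤10, risk 6≤9, benefit score 60≥30).
#4: not dominated.
#5: not dominated (best time).
#6: dominated by #5 (time 4≤15, risk 6≤9, benefit score 60≥39).
#7: not dominated.

#1, #2, #4, #5, #7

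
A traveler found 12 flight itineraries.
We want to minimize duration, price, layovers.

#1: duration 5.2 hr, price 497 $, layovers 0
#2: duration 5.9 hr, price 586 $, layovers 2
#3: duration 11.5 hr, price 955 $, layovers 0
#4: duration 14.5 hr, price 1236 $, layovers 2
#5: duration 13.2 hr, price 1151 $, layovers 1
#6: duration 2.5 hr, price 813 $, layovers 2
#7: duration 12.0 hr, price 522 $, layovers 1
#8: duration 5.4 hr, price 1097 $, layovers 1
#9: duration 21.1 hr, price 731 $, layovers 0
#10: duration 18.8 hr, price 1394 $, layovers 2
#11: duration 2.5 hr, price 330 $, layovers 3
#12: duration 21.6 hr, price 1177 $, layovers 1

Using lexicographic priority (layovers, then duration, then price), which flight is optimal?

First minimize layovers: best is 0, kept {#1, #3, #9}.
Then minimize duration: best is 5.2, kept {#1}.

#1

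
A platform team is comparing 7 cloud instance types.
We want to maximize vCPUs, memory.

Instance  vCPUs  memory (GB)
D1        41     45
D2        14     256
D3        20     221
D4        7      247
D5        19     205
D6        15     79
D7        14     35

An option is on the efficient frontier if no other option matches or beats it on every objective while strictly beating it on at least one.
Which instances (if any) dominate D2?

D1: worse on memory (45 vs 256).
D3: worse on memory (221 vs 256).
D4: worse on vCPUs (7 vs 14).
D5: worse on memory (205 vs 256).
D6: worse on memory (79 vs 256).
D7: worse on memory (35 vs 256).
No option dominates D2.

none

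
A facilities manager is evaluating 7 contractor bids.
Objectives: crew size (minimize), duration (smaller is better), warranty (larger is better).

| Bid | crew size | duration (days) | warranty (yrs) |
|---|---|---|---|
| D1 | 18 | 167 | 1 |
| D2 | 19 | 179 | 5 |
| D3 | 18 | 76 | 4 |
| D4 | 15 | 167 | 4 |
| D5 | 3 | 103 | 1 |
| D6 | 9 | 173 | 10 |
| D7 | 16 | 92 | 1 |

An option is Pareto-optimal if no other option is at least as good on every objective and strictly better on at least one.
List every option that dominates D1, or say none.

D3, D4, D5, D7

D3: crew size 18≤18, duration 76≤167, warranty 4≥1 — dominates D1.
D4: crew size 15≤18, duration 167≤167, warranty 4≥1 — dominates D1.
D5: crew size 3≤18, duration 103≤167, warranty 1≥1 — dominates D1.
D7: crew size 16≤18, duration 92≤167, warranty 1≥1 — dominates D1.
Others (D2, D6) are each worse than D1 on at least one objective.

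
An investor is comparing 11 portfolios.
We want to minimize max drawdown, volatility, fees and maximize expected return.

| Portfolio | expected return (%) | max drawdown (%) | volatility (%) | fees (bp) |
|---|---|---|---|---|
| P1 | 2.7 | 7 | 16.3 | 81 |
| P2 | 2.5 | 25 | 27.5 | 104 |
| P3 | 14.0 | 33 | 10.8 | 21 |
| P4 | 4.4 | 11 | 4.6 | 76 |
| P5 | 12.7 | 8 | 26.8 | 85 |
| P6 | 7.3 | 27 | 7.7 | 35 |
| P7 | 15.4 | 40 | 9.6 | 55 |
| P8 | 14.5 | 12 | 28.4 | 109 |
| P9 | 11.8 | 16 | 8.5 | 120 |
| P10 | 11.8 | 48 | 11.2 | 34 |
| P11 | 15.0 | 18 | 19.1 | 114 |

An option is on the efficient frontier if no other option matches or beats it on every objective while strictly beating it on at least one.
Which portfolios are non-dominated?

P1: not dominated (best max drawdown).
P2: dominated by P1 (expected return 2.7≥2.5, max drawdown 7≤25, volatility 16.3≤27.5, fees 81≤104).
P3: not dominated (best fees).
P4: not dominated (best volatility).
P5: not dominated.
P6: not dominated.
P7: not dominated (best expected return).
P8: not dominated.
P9: not dominated.
P10: dominated by P3 (expected return 14.0≥11.8, max drawdown 33≤48, volatility 10.8≤11.2, fees 21≤34).
P11: not dominated.

P1, P3, P4, P5, P6, P7, P8, P9, P11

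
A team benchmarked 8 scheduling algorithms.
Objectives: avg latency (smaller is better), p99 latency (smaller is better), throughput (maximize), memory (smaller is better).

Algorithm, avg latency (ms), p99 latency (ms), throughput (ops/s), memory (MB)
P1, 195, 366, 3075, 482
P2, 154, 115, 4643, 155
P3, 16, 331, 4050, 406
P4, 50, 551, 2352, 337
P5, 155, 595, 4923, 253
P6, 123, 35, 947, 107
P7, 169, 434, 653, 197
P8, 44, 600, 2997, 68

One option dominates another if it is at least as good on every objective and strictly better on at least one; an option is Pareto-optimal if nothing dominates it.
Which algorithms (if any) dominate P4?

P1: worse on avg latency (195 vs 50).
P2: worse on avg latency (154 vs 50).
P3: worse on memory (406 vs 337).
P5: worse on avg latency (155 vs 50).
P6: worse on avg latency (123 vs 50).
P7: worse on avg latency (169 vs 50).
P8: worse on p99 latency (600 vs 551).
No option dominates P4.

none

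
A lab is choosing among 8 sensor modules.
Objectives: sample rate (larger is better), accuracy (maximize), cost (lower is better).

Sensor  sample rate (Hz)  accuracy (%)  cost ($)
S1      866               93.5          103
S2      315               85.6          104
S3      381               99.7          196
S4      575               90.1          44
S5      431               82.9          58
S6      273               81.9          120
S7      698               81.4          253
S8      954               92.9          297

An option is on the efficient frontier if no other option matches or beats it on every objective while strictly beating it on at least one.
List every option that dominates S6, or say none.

S1: sample rate 866≥273, accuracy 93.5≥81.9, cost 103≤120 — dominates S6.
S2: sample rate 315≥273, accuracy 85.6≥81.9, cost 104≤120 — dominates S6.
S4: sample rate 575≥273, accuracy 90.1≥81.9, cost 44≤120 — dominates S6.
S5: sample rate 431≥273, accuracy 82.9≥81.9, cost 58≤120 — dominates S6.
Others (S3, S7, S8) are each worse than S6 on at least one objective.

S1, S2, S4, S5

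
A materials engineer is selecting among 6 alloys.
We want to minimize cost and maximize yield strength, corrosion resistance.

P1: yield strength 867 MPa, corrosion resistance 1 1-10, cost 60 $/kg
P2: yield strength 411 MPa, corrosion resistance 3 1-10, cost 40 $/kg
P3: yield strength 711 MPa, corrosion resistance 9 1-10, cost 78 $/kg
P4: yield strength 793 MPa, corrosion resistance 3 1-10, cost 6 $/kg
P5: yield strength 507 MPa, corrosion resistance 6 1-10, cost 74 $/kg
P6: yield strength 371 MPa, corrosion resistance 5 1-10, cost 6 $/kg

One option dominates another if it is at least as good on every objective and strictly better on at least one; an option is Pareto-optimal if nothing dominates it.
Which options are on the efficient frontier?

P1: not dominated (best yield strength).
P2: dominated by P4 (yield strength 793≥411, corrosion resistance 3≥3, cost 6≤40).
P3: not dominated (best corrosion resistance).
P4: not dominated.
P5: not dominated.
P6: not dominated.

P1, P3, P4, P5, P6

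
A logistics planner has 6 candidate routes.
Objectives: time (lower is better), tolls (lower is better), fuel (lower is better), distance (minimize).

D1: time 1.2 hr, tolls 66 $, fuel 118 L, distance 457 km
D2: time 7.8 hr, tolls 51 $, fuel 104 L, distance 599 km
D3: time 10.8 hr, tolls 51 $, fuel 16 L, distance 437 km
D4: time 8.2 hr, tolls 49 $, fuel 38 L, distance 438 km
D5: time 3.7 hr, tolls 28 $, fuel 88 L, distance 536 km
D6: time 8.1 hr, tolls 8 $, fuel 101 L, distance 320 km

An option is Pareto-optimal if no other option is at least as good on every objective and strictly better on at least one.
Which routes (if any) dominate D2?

D5

D5: time 3.7≤7.8, tolls 28≤51, fuel 88≤104, distance 536≤599 — dominates D2.
Others (D1, D3, D4, D6) are each worse than D2 on at least one objective.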